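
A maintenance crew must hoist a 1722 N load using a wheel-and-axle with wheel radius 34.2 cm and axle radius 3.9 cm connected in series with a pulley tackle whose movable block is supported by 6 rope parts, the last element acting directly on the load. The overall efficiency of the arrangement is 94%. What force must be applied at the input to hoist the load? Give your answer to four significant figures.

34.82 N

Wheel-and-axle MA = R/r = 34.2/3.9 = 8.7692.
Block-and-tackle MA = number of supporting rope parts = 6.
Combined ideal MA = 8.7692 × 6 = 52.615.
Actual MA = 52.615 × 0.94 = 49.458.
Effort = load / actual MA = 1722 / 49.458 = 34.817 N.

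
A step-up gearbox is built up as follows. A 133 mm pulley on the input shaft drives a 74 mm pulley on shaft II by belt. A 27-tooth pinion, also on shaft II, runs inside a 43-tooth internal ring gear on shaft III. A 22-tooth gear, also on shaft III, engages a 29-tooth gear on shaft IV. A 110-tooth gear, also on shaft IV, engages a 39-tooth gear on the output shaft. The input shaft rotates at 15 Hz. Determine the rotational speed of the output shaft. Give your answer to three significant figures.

36.2 Hz

Belt: ratio = 74/133 = 0.55639, so shaft II turns at 15 / 0.55639 = 26.959 Hz.
Internal gear: ratio = 43/27 = 1.5926, so shaft III turns at 26.959 / 1.5926 = 16.928 Hz.
Gear mesh: ratio = 29/22 = 1.3182, so shaft IV turns at 16.928 / 1.3182 = 12.842 Hz.
Gear mesh: ratio = 39/110 = 0.35455, so the output shaft turns at 12.842 / 0.35455 = 36.221 Hz.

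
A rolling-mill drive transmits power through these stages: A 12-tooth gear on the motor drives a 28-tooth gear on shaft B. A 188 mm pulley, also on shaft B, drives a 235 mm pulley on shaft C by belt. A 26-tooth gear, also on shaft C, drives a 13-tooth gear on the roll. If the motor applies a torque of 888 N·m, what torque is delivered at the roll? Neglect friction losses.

gear mesh 28/12 = 2.3333 → τ = 888·2.3333 = 2072 N·m
belt 235/188 = 1.25 → τ = 2072·1.25 = 2590 N·m
gear mesh 13/26 = 0.5 → τ = 2590·0.5 = 1295 N·m

1295 N·m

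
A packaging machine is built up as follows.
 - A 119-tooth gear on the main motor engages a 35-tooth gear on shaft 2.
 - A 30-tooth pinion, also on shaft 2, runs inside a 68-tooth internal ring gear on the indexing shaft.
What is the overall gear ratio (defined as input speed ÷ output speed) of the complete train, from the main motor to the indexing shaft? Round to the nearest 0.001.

0.667

Each stage contributes driven/driver: gear mesh 35/119 = 0.29412, internal gear 68/30 = 2.2667.
Overall: 0.29412 × 2.2667 = 0.66667.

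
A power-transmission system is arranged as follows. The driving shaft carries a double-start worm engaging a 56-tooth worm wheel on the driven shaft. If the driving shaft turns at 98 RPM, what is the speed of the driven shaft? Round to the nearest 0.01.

the driving shaft → the driven shaft (worm, 56/2): 98 ÷ 28 = 3.5 RPM

3.50 RPM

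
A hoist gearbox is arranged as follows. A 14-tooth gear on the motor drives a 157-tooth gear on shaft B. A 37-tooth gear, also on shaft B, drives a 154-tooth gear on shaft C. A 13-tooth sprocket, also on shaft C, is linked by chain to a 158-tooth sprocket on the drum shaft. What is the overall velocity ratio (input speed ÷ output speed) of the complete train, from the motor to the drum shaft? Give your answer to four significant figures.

567.3

Each stage contributes driven/driver: gear mesh 157/14 = 11.214, gear mesh 154/37 = 4.1622, chain 158/13 = 12.154.
Overall: 11.214 × 4.1622 × 12.154 = 567.29.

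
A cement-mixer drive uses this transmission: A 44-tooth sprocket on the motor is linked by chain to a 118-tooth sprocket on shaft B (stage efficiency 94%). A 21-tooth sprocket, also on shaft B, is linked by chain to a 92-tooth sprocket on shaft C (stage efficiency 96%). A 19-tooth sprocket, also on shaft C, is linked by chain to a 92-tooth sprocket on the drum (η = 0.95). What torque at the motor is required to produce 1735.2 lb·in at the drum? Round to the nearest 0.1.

Overall ratio R = 2.6818 × 4.381 × 4.8421 = 56.889; overall efficiency η = 0.94 × 0.96 × 0.95 = 0.8573.
Input torque = output torque / (R × η) = 1735.2 / (56.889 × 0.8573) = 35.579 lb·in.

35.6 lb·in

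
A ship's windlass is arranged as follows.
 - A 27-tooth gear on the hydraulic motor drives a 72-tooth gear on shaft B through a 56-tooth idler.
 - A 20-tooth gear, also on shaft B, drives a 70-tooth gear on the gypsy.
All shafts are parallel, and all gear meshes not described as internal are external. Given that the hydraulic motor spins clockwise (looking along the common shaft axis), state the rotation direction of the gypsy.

counterclockwise

the hydraulic motor → shaft B: driver → idler → driven is 2 external meshes, 2 reversals → CW.
shaft B → the gypsy: external mesh, 1 reversal → CCW.
3 reversals in total — an odd number — so the gypsy turns opposite to the hydraulic motor.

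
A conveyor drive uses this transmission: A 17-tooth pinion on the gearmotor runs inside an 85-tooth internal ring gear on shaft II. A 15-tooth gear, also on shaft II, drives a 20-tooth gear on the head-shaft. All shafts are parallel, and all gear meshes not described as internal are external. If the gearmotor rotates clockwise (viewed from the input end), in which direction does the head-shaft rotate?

anticlockwise

the gearmotor → shaft II: internal mesh, same direction → CW.
shaft II → the head-shaft: external mesh, 1 reversal → CCW.
1 reversal in total — an odd number — so the head-shaft turns opposite to the gearmotor.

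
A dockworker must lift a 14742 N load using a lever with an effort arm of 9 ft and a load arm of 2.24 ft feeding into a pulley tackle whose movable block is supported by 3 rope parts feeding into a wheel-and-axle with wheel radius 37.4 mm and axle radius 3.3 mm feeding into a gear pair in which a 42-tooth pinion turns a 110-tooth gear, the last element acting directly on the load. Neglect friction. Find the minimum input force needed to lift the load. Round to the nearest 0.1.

Lever MA = effort arm / load arm = 9/2.24 = 4.0179.
Block-and-tackle MA = number of supporting rope parts = 3.
Wheel-and-axle MA = R/r = 37.4/3.3 = 11.333.
Gear pair MA = 110/42 = 2.619.
Combined ideal MA = 4.0179 × 3 × 11.333 × 2.619 = 357.78.
Effort = load / MA = 14742 / 357.78 = 41.204 N.

41.2 N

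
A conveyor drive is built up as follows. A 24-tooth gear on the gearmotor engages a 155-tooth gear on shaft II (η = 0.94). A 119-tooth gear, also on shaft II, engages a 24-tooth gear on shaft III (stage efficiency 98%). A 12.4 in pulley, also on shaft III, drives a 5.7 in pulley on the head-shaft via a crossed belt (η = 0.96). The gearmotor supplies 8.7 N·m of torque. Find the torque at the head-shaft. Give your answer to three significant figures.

gear mesh 155/24 = 6.4583 → τ = 8.7·6.4583·0.94 = 52.816 N·m
gear mesh 24/119 = 0.20168 → τ = 52.816·0.20168·0.98 = 10.439 N·m
belt 5.7/12.4 = 0.45968 → τ = 10.439·0.45968·0.96 = 4.6066 N·m

4.61 N·m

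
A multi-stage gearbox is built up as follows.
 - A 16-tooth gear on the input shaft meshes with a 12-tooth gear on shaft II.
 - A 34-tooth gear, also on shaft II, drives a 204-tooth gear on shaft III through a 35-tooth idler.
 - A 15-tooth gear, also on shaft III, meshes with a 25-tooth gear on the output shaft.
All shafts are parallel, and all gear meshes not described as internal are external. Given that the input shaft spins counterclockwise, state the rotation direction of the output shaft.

counterclockwise

the input shaft → shaft II: external mesh, 1 reversal → CW.
shaft II → shaft III: driver → idler → driven is 2 external meshes, 2 reversals → CW.
shaft III → the output shaft: external mesh, 1 reversal → CCW.
4 reversals in total — an even number — so the output shaft turns the same way as the input shaft.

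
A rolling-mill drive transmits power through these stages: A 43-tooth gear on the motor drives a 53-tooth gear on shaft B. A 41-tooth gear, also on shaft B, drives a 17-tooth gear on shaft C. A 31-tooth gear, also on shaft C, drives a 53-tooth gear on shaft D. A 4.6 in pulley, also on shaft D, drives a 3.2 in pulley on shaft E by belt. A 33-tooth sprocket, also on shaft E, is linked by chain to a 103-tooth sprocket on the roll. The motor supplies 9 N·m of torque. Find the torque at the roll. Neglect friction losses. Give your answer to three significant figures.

17.1 N·m

Gear mesh: ratio = 53/43 = 1.2326; torque at shaft B = 9 × 1.2326 = 11.093 N·m.
Gear mesh: ratio = 17/41 = 0.41463; torque at shaft C = 11.093 × 0.41463 = 4.5995 N·m.
Gear mesh: ratio = 53/31 = 1.7097; torque at shaft D = 4.5995 × 1.7097 = 7.8637 N·m.
Belt: ratio = 3.2/4.6 = 0.69565; torque at shaft E = 7.8637 × 0.69565 = 5.4704 N·m.
Chain: ratio = 103/33 = 3.1212; torque at the roll = 5.4704 × 3.1212 = 17.074 N·m.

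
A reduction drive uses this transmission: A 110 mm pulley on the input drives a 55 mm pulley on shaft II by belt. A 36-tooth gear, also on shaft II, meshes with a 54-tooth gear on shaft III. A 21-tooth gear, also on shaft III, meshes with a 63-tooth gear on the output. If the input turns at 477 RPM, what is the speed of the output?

212 RPM

the input → shaft II (belt, 55/110): 477 ÷ 0.5 = 954 RPM
shaft II → shaft III (gear mesh, 54/36): 954 ÷ 1.5 = 636 RPM
shaft III → the output (gear mesh, 63/21): 636 ÷ 3 = 212 RPM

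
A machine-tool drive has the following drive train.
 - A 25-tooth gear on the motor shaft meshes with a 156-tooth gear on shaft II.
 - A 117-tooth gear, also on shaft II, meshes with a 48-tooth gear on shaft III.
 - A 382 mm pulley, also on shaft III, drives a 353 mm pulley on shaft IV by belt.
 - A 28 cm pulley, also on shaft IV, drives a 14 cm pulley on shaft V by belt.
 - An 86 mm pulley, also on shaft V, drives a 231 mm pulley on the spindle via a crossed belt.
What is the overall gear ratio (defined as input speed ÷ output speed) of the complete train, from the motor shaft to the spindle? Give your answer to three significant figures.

Each stage contributes driven/driver: gear mesh 156/25 = 6.24, gear mesh 48/117 = 0.41026, belt 353/382 = 0.92408, belt 14/28 = 0.5, belt 231/86 = 2.686.
Overall: 6.24 × 0.41026 × 0.92408 × 0.5 × 2.686 = 3.1771.

3.18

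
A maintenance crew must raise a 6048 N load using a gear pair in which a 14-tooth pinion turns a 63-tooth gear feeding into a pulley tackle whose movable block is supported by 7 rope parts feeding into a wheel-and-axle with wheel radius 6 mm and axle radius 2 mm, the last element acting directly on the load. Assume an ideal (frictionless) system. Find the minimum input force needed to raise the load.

Gear pair MA = 63/14 = 4.5.
Block-and-tackle MA = number of supporting rope parts = 7.
Wheel-and-axle MA = R/r = 6/2 = 3.
Combined ideal MA = 4.5 × 7 × 3 = 94.5.
Effort = load / MA = 6048 / 94.5 = 64 N.

64 N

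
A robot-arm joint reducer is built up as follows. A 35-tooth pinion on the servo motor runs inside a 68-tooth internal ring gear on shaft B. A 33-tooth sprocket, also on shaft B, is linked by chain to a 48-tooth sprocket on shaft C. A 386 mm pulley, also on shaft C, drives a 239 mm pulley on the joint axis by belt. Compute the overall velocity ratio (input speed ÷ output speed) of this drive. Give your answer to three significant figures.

Each stage contributes driven/driver: internal gear 68/35 = 1.9429, chain 48/33 = 1.4545, belt 239/386 = 0.61917.
Overall: 1.9429 × 1.4545 × 0.61917 = 1.7498.

1.75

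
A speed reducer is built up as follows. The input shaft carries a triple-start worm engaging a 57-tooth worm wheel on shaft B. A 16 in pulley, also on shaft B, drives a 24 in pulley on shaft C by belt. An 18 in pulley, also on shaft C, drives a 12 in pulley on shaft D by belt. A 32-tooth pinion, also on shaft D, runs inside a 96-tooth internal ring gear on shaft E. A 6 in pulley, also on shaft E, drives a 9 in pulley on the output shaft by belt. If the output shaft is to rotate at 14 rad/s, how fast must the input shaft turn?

1197 rad/s

Overall ratio R = 19 × 1.5 × 0.66667 × 3 × 1.5 = 85.5.
Required input speed = output speed × R = 14 × 85.5 = 1197 rad/s.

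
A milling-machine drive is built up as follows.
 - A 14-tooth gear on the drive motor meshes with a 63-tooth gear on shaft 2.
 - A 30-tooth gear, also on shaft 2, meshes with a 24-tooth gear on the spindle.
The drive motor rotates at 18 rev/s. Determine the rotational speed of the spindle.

Gear mesh: ratio = 63/14 = 4.5, so shaft 2 turns at 18 / 4.5 = 4 rev/s.
Gear mesh: ratio = 24/30 = 0.8, so the spindle turns at 4 / 0.8 = 5 rev/s.

5 rev/s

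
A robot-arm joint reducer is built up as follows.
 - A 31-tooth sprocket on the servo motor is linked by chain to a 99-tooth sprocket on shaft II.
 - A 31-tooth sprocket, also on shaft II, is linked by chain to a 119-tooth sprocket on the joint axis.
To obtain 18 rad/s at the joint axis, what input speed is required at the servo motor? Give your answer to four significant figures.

220.7 rad/s

Overall ratio R = 3.1935 × 3.8387 = 12.259.
Required input speed = output speed × R = 18 × 12.259 = 220.66 rad/s.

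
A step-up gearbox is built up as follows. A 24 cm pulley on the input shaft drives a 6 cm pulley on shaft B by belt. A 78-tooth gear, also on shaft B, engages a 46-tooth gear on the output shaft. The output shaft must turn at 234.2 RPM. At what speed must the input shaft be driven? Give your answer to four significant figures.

34.53 RPM

Overall ratio R = 0.25 × 0.58974 = 0.14744.
Required input speed = output speed × R = 234.2 × 0.14744 = 34.529 RPM.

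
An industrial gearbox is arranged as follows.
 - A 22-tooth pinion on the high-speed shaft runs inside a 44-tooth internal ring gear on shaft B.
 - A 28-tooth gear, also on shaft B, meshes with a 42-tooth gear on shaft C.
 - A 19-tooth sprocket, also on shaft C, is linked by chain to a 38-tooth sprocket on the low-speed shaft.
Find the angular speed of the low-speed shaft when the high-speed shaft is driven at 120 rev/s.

internal gear 44/22 = 2 → 120/2 = 60 rev/s
gear mesh 42/28 = 1.5 → 60/1.5 = 40 rev/s
chain 38/19 = 2 → 40/2 = 20 rev/s

20 rev/s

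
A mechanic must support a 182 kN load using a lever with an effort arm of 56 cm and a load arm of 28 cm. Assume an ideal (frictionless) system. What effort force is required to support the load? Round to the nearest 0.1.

91.0 kN

Lever MA = effort arm / load arm = 56/28 = 2.
Effort = load / MA = 182 / 2 = 91 kN.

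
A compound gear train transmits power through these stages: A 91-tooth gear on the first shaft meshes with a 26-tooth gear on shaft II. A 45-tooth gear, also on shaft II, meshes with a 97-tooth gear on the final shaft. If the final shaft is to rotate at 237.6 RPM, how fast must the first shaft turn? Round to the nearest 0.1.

146.3 RPM

Overall ratio R = 0.28571 × 2.1556 = 0.61587.
Required input speed = output speed × R = 237.6 × 0.61587 = 146.33 RPM.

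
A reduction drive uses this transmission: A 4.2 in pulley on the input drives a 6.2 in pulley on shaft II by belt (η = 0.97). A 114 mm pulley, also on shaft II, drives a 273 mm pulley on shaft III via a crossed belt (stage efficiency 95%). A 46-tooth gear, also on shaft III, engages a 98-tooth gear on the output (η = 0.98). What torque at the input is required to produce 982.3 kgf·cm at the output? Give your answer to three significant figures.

144 kgf·cm

Overall ratio R = 1.4762 × 2.3947 × 2.1304 = 7.5313; overall efficiency η = 0.97 × 0.95 × 0.98 = 0.9031.
Input torque = output torque / (R × η) = 982.3 / (7.5313 × 0.9031) = 144.43 kgf·cm.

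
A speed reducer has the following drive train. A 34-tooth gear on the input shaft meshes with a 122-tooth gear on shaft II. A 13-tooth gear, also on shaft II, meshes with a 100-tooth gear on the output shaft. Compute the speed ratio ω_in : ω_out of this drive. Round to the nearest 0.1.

Each stage contributes driven/driver: gear mesh 122/34 = 3.5882, gear mesh 100/13 = 7.6923.
Overall: 3.5882 × 7.6923 = 27.602.

27.6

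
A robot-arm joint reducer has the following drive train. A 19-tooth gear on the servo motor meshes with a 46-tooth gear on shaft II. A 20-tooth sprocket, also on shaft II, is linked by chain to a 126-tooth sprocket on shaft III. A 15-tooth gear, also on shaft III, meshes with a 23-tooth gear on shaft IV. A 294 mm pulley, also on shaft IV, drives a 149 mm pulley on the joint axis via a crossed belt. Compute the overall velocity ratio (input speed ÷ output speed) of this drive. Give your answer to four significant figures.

Each stage contributes driven/driver: gear mesh 46/19 = 2.4211, chain 126/20 = 6.3, gear mesh 23/15 = 1.5333, belt 149/294 = 0.5068.
Overall: 2.4211 × 6.3 × 1.5333 × 0.5068 = 11.853.

11.85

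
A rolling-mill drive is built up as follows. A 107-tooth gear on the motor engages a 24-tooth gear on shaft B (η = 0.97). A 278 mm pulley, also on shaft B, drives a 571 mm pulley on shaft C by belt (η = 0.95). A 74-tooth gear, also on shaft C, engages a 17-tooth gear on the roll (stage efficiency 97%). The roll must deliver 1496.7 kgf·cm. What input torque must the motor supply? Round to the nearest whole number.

15821 kgf·cm

Overall ratio R = 0.2243 × 2.054 × 0.22973 = 0.10584; overall efficiency η = 0.97 × 0.95 × 0.97 = 0.8939.
Input torque = output torque / (R × η) = 1496.7 / (0.10584 × 0.8939) = 15821 kgf·cm.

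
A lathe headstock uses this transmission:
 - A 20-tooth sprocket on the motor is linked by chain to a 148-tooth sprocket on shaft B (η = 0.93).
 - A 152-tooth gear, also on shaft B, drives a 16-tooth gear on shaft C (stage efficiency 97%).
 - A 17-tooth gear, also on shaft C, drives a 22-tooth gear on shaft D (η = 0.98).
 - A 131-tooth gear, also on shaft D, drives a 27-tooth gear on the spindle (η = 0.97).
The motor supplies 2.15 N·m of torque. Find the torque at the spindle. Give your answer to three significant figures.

chain 148/20 = 7.4 → τ = 2.15·7.4·0.93 = 14.796 N·m
gear mesh 16/152 = 0.10526 → τ = 14.796·0.10526·0.97 = 1.5108 N·m
gear mesh 22/17 = 1.2941 → τ = 1.5108·1.2941·0.98 = 1.916 N·m
gear mesh 27/131 = 0.20611 → τ = 1.916·0.20611·0.97 = 0.38306 N·m

0.383 N·m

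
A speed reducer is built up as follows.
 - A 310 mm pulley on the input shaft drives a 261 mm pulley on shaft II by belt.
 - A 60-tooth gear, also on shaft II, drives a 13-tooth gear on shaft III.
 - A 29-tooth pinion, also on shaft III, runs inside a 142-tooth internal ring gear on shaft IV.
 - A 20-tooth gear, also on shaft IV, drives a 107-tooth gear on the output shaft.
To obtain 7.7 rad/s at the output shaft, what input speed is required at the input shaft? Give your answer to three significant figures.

36.8 rad/s

Overall ratio R = 0.84194 × 0.21667 × 4.8966 × 5.35 = 4.7788.
Required input speed = output speed × R = 7.7 × 4.7788 = 36.796 rad/s.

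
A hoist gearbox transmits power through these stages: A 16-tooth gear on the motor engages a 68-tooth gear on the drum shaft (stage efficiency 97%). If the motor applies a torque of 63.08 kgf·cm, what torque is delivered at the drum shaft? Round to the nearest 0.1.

260.0 kgf·cm

Gear mesh: ratio = 68/16 = 4.25; torque at the drum shaft = 63.08 × 4.25 × 0.97 = 260.05 kgf·cm.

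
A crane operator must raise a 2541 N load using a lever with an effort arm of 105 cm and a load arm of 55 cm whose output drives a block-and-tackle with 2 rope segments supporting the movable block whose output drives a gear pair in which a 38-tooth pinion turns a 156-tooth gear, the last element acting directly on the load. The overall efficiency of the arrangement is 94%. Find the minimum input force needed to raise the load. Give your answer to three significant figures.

Lever MA = effort arm / load arm = 105/55 = 1.9091.
Block-and-tackle MA = number of supporting rope parts = 2.
Gear pair MA = 156/38 = 4.1053.
Combined ideal MA = 1.9091 × 2 × 4.1053 = 15.675.
Actual MA = 15.675 × 0.94 = 14.734.
Effort = load / actual MA = 2541 / 14.734 = 172.46 N.

172 N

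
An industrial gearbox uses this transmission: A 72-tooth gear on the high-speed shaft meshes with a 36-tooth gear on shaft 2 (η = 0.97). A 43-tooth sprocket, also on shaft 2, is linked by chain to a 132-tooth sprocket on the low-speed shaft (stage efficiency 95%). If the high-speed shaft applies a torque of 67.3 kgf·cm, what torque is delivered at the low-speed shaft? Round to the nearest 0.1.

95.2 kgf·cm

After the gear mesh (36/72): 67.3 × 0.5 × 0.97 = 32.64 kgf·cm
After the chain (132/43): 32.64 × 3.0698 × 0.95 = 95.189 kgf·cm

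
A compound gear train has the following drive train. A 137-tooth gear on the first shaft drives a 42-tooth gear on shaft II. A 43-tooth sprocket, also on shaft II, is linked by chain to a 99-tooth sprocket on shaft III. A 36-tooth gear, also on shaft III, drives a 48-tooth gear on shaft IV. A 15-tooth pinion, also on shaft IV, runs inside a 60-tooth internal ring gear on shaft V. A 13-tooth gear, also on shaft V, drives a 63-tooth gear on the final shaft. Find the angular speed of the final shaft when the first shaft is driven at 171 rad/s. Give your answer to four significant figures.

Gear mesh: ratio = 42/137 = 0.30657, so shaft II turns at 171 / 0.30657 = 557.79 rad/s.
Chain: ratio = 99/43 = 2.3023, so shaft III turns at 557.79 / 2.3023 = 242.27 rad/s.
Gear mesh: ratio = 48/36 = 1.3333, so shaft IV turns at 242.27 / 1.3333 = 181.7 rad/s.
Internal gear: ratio = 60/15 = 4, so shaft V turns at 181.7 / 4 = 45.426 rad/s.
Gear mesh: ratio = 63/13 = 4.8462, so the final shaft turns at 45.426 / 4.8462 = 9.3736 rad/s.

9.374 rad/s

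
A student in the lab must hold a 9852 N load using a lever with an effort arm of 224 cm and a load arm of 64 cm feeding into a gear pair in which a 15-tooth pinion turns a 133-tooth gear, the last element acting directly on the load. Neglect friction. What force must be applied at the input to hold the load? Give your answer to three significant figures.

317 N

Lever MA = effort arm / load arm = 224/64 = 3.5.
Gear pair MA = 133/15 = 8.8667.
Combined ideal MA = 3.5 × 8.8667 = 31.033.
Effort = load / MA = 9852 / 31.033 = 317.47 N.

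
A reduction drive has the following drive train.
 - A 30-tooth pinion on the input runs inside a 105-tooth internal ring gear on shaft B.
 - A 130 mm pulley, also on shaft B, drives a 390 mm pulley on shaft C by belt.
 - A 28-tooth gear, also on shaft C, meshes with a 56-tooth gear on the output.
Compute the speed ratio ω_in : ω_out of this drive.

21

Each stage contributes driven/driver: internal gear 105/30 = 3.5, belt 390/130 = 3, gear mesh 56/28 = 2.
Overall: 3.5 × 3 × 2 = 21.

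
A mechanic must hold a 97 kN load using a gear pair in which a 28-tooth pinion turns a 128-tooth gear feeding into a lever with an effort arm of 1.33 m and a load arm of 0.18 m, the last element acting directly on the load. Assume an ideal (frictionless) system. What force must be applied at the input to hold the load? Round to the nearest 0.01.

Gear pair MA = 128/28 = 4.5714.
Lever MA = effort arm / load arm = 1.33/0.18 = 7.3889.
Combined ideal MA = 4.5714 × 7.3889 = 33.778.
Effort = load / MA = 97 / 33.778 = 2.8717 kN.

2.87 kN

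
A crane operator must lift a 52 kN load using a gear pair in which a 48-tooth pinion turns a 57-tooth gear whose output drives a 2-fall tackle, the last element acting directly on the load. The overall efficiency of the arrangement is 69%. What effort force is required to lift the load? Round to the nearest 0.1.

Gear pair MA = 57/48 = 1.1875.
Block-and-tackle MA = number of supporting rope parts = 2.
Combined ideal MA = 1.1875 × 2 = 2.375.
Actual MA = 2.375 × 0.69 = 1.6387.
Effort = load / actual MA = 52 / 1.6387 = 31.732 kN.

31.7 kN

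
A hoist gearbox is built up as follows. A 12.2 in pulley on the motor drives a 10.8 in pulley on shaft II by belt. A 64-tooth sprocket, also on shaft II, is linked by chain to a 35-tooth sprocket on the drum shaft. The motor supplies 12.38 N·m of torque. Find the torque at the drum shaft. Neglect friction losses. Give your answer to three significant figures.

5.99 N·m

Belt: ratio = 10.8/12.2 = 0.88525; torque at shaft II = 12.38 × 0.88525 = 10.959 N·m.
Chain: ratio = 35/64 = 0.54688; torque at the drum shaft = 10.959 × 0.54688 = 5.9934 N·m.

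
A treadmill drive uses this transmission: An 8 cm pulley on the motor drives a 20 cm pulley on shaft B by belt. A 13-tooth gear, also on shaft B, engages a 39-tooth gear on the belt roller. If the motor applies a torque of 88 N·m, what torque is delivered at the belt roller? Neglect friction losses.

After the belt (20/8): 88 × 2.5 = 220 N·m
After the gear mesh (39/13): 220 × 3 = 660 N·m

660 N·m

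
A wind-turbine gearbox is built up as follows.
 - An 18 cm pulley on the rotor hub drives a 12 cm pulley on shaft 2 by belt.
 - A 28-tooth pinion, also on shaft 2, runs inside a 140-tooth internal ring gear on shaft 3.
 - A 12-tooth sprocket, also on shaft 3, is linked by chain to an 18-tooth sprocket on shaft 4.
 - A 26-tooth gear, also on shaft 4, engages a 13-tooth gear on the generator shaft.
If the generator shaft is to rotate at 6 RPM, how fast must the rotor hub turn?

Overall ratio R = 0.66667 × 5 × 1.5 × 0.5 = 2.5.
Required input speed = output speed × R = 6 × 2.5 = 15 RPM.

15 RPM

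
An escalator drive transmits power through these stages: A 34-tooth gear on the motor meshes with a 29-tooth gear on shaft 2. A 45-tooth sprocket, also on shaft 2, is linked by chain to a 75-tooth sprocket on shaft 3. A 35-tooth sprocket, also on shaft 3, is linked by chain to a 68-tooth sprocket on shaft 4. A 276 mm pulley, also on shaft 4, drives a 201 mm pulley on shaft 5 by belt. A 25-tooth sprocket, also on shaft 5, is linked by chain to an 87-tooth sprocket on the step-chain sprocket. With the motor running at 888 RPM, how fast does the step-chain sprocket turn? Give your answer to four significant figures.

126.9 RPM

Gear mesh: ratio = 29/34 = 0.85294, so shaft 2 turns at 888 / 0.85294 = 1041.1 RPM.
Chain: ratio = 75/45 = 1.6667, so shaft 3 turns at 1041.1 / 1.6667 = 624.66 RPM.
Chain: ratio = 68/35 = 1.9429, so shaft 4 turns at 624.66 / 1.9429 = 321.52 RPM.
Belt: ratio = 201/276 = 0.72826, so shaft 5 turns at 321.52 / 0.72826 = 441.49 RPM.
Chain: ratio = 87/25 = 3.48, so the step-chain sprocket turns at 441.49 / 3.48 = 126.86 RPM.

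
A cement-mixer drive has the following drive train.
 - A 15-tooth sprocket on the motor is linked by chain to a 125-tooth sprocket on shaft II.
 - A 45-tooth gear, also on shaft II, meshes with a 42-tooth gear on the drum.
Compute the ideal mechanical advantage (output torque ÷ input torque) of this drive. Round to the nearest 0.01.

Each stage contributes driven/driver: chain 125/15 = 8.3333, gear mesh 42/45 = 0.93333.
Overall: 8.3333 × 0.93333 = 7.7778.

7.78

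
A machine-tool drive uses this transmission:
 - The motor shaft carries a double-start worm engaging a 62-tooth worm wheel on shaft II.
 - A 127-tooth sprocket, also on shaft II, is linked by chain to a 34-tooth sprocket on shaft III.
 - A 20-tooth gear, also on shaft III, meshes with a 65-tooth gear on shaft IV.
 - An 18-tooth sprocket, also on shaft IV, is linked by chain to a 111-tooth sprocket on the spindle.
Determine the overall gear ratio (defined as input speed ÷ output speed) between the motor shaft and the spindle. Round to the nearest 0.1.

Each stage contributes driven/driver: worm 62/2 = 31, chain 34/127 = 0.26772, gear mesh 65/20 = 3.25, chain 111/18 = 6.1667.
Overall: 31 × 0.26772 × 3.25 × 6.1667 = 166.33.

166.3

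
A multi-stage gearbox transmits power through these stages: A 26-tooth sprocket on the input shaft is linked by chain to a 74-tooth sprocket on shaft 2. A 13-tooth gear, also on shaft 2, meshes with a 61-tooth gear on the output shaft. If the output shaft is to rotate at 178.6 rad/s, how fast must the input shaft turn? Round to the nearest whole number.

2385 rad/s

Overall ratio R = 2.8462 × 4.6923 = 13.355.
Required input speed = output speed × R = 178.6 × 13.355 = 2385.2 rad/s.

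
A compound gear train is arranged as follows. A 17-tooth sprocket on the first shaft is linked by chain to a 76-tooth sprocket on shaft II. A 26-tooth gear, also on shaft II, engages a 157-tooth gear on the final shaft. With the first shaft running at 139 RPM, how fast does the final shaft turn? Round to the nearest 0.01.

the first shaft → shaft II (chain, 76/17): 139 ÷ 4.4706 = 31.092 RPM
shaft II → the final shaft (gear mesh, 157/26): 31.092 ÷ 6.0385 = 5.149 RPM

5.15 RPM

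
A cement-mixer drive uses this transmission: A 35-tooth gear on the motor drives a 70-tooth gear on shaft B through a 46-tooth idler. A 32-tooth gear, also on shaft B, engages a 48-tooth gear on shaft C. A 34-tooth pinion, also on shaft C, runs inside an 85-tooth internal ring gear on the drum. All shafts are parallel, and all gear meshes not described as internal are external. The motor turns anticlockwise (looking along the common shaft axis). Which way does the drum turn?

the motor → shaft B: driver → idler → driven is 2 external meshes, 2 reversals → CCW.
shaft B → shaft C: external mesh, 1 reversal → CW.
shaft C → the drum: internal mesh, same direction → CW.
3 reversals in total — an odd number — so the drum turns opposite to the motor.

clockwise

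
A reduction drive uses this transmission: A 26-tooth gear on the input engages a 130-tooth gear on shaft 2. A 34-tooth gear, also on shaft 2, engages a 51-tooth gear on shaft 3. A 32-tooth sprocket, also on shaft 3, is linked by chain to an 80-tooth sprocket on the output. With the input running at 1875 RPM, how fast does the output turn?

100 RPM

the input → shaft 2 (gear mesh, 130/26): 1875 ÷ 5 = 375 RPM
shaft 2 → shaft 3 (gear mesh, 51/34): 375 ÷ 1.5 = 250 RPM
shaft 3 → the output (chain, 80/32): 250 ÷ 2.5 = 100 RPM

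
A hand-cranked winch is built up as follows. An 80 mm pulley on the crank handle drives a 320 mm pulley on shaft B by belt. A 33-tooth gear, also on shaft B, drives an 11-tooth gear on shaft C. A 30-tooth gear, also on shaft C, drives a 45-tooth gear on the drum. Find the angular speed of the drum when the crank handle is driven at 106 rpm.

Belt: ratio = 320/80 = 4, so shaft B turns at 106 / 4 = 26.5 rpm.
Gear mesh: ratio = 11/33 = 0.33333, so shaft C turns at 26.5 / 0.33333 = 79.5 rpm.
Gear mesh: ratio = 45/30 = 1.5, so the drum turns at 79.5 / 1.5 = 53 rpm.

53 rpm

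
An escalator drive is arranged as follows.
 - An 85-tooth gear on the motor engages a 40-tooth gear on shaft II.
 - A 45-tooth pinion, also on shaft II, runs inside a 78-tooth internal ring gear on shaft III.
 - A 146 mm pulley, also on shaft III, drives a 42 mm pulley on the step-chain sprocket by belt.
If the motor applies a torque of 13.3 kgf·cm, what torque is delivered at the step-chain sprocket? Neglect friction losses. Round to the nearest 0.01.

Gear mesh: ratio = 40/85 = 0.47059; torque at shaft II = 13.3 × 0.47059 = 6.2588 kgf·cm.
Internal gear: ratio = 78/45 = 1.7333; torque at shaft III = 6.2588 × 1.7333 = 10.849 kgf·cm.
Belt: ratio = 42/146 = 0.28767; torque at the step-chain sprocket = 10.849 × 0.28767 = 3.1208 kgf·cm.

3.12 kgf·cm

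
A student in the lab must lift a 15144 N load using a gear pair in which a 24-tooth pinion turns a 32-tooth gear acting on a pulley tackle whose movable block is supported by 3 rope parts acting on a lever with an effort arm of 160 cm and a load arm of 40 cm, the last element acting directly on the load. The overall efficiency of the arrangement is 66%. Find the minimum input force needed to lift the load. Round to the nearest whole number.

1434 N

Gear pair MA = 32/24 = 1.3333.
Block-and-tackle MA = number of supporting rope parts = 3.
Lever MA = effort arm / load arm = 160/40 = 4.
Combined ideal MA = 1.3333 × 3 × 4 = 16.
Actual MA = 16 × 0.66 = 10.56.
Effort = load / actual MA = 15144 / 10.56 = 1434.1 N.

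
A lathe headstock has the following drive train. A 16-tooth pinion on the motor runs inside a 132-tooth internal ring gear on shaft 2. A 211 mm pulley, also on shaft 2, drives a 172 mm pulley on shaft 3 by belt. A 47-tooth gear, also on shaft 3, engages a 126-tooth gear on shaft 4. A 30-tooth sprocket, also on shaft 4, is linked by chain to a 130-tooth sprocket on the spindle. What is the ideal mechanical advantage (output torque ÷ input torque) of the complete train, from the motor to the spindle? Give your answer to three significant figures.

78.1

Each stage contributes driven/driver: internal gear 132/16 = 8.25, belt 172/211 = 0.81517, gear mesh 126/47 = 2.6809, chain 130/30 = 4.3333.
Overall: 8.25 × 0.81517 × 2.6809 × 4.3333 = 78.126.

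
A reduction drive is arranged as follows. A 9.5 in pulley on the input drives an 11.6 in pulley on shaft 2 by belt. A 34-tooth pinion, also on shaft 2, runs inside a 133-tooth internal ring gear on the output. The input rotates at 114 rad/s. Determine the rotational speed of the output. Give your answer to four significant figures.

23.87 rad/s

belt 11.6/9.5 = 1.2211 → 114/1.2211 = 93.362 rad/s
internal gear 133/34 = 3.9118 → 93.362/3.9118 = 23.867 rad/s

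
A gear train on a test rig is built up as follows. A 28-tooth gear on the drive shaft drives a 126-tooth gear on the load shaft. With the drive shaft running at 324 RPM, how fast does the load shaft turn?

the drive shaft → the load shaft (gear mesh, 126/28): 324 ÷ 4.5 = 72 RPM

72 RPM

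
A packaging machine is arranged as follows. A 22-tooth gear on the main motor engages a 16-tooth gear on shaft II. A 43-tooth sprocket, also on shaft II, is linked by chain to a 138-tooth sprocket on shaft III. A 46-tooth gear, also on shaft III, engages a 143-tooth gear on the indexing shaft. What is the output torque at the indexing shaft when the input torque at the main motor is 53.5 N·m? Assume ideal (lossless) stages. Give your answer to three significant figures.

388 N·m

Gear mesh: ratio = 16/22 = 0.72727; torque at shaft II = 53.5 × 0.72727 = 38.909 N·m.
Chain: ratio = 138/43 = 3.2093; torque at shaft III = 38.909 × 3.2093 = 124.87 N·m.
Gear mesh: ratio = 143/46 = 3.1087; torque at the indexing shaft = 124.87 × 3.1087 = 388.19 N·m.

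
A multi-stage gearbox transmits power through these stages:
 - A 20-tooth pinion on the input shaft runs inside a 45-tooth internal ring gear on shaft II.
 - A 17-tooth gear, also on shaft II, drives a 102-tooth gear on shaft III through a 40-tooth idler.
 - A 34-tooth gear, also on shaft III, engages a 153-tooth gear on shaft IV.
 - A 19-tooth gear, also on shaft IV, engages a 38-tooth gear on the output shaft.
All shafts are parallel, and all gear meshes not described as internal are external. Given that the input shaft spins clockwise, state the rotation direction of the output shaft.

clockwise

the input shaft → shaft II: internal mesh, same direction → CW.
shaft II → shaft III: driver → idler → driven is 2 external meshes, 2 reversals → CW.
shaft III → shaft IV: external mesh, 1 reversal → CCW.
shaft IV → the output shaft: external mesh, 1 reversal → CW.
4 reversals in total — an even number — so the output shaft turns the same way as the input shaft.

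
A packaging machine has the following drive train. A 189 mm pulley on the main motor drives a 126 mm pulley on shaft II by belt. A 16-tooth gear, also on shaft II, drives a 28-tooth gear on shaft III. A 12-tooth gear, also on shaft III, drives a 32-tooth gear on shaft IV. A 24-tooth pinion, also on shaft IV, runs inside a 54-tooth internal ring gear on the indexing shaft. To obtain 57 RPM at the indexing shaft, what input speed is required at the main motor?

399 RPM

Overall ratio R = 0.66667 × 1.75 × 2.6667 × 2.25 = 7.
Required input speed = output speed × R = 57 × 7 = 399 RPM.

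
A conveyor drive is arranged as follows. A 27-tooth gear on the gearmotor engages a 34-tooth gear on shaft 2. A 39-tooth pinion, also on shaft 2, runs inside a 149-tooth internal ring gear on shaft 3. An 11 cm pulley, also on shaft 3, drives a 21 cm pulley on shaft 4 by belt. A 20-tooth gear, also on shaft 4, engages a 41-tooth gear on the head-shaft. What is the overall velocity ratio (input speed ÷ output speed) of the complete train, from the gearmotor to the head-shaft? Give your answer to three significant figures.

Each stage contributes driven/driver: gear mesh 34/27 = 1.2593, internal gear 149/39 = 3.8205, belt 21/11 = 1.9091, gear mesh 41/20 = 2.05.
Overall: 1.2593 × 3.8205 × 1.9091 × 2.05 = 18.829.

18.8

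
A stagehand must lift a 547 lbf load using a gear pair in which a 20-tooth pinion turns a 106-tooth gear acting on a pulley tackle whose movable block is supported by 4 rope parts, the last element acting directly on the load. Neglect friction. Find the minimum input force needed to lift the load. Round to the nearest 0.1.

25.8 lbf

Gear pair MA = 106/20 = 5.3.
Block-and-tackle MA = number of supporting rope parts = 4.
Combined ideal MA = 5.3 × 4 = 21.2.
Effort = load / MA = 547 / 21.2 = 25.802 lbf.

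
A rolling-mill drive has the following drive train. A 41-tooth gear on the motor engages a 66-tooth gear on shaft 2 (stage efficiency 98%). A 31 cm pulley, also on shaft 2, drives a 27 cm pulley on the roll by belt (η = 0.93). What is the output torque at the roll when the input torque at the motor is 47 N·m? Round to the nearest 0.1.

gear mesh 66/41 = 1.6098 → τ = 47·1.6098·0.98 = 74.145 N·m
belt 27/31 = 0.87097 → τ = 74.145·0.87097·0.93 = 60.058 N·m

60.1 N·m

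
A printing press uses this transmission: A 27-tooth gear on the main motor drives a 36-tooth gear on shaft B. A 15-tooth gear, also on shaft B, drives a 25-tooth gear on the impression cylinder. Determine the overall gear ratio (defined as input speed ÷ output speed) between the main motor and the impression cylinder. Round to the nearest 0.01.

2.22

Each stage contributes driven/driver: gear mesh 36/27 = 1.3333, gear mesh 25/15 = 1.6667.
Overall: 1.3333 × 1.6667 = 2.2222.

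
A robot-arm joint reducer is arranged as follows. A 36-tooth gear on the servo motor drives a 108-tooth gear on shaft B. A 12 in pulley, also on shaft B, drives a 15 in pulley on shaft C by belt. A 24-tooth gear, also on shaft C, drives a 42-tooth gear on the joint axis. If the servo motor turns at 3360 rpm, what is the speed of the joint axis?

512 rpm

Gear mesh: ratio = 108/36 = 3, so shaft B turns at 3360 / 3 = 1120 rpm.
Belt: ratio = 15/12 = 1.25, so shaft C turns at 1120 / 1.25 = 896 rpm.
Gear mesh: ratio = 42/24 = 1.75, so the joint axis turns at 896 / 1.75 = 512 rpm.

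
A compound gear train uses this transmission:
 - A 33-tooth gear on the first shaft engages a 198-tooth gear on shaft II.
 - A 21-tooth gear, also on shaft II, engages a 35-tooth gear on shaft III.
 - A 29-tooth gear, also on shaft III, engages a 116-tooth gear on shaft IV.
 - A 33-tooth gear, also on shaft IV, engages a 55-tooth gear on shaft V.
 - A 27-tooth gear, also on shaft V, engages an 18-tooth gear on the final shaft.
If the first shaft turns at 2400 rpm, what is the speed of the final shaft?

54 rpm

gear mesh 198/33 = 6 → 2400/6 = 400 rpm
gear mesh 35/21 = 1.6667 → 400/1.6667 = 240 rpm
gear mesh 116/29 = 4 → 240/4 = 60 rpm
gear mesh 55/33 = 1.6667 → 60/1.6667 = 36 rpm
gear mesh 18/27 = 0.66667 → 36/0.66667 = 54 rpm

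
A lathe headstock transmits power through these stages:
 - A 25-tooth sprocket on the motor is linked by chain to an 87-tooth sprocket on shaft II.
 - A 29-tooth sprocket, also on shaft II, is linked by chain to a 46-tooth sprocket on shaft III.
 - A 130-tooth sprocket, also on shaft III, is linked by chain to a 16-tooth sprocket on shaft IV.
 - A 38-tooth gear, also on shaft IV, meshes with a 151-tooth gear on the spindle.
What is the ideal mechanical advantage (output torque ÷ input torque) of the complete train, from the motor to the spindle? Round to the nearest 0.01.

Each stage contributes driven/driver: chain 87/25 = 3.48, chain 46/29 = 1.5862, chain 16/130 = 0.12308, gear mesh 151/38 = 3.9737.
Overall: 3.48 × 1.5862 × 0.12308 × 3.9737 = 2.6997.

2.70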